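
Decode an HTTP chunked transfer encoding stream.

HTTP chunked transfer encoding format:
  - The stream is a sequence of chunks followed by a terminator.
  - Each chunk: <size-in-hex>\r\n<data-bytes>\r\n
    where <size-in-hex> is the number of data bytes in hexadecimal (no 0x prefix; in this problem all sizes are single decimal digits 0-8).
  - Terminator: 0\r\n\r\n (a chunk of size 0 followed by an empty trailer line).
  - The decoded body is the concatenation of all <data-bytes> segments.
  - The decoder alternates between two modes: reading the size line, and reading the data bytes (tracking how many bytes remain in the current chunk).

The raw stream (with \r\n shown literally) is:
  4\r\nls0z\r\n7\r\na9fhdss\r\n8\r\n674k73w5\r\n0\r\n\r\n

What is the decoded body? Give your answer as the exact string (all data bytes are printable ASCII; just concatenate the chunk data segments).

Answer: ls0za9fhdss674k73w5

Derivation:
Chunk 1: stream[0..1]='4' size=0x4=4, data at stream[3..7]='ls0z' -> body[0..4], body so far='ls0z'
Chunk 2: stream[9..10]='7' size=0x7=7, data at stream[12..19]='a9fhdss' -> body[4..11], body so far='ls0za9fhdss'
Chunk 3: stream[21..22]='8' size=0x8=8, data at stream[24..32]='674k73w5' -> body[11..19], body so far='ls0za9fhdss674k73w5'
Chunk 4: stream[34..35]='0' size=0 (terminator). Final body='ls0za9fhdss674k73w5' (19 bytes)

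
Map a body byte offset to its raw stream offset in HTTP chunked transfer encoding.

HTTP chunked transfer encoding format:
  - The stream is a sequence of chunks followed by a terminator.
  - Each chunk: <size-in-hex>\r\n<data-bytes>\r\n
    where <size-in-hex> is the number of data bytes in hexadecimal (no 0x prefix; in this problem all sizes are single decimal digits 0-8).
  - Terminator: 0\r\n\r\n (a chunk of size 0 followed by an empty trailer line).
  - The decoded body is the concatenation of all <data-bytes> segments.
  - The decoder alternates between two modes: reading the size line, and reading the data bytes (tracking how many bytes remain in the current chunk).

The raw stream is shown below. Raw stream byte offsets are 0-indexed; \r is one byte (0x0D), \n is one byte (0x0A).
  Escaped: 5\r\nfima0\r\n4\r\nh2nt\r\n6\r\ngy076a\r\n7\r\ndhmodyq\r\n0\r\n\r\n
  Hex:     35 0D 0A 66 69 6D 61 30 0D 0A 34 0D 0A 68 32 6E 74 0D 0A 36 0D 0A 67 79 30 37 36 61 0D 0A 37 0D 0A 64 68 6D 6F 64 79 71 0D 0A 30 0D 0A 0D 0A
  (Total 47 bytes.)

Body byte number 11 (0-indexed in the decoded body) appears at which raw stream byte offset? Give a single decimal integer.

Chunk 1: stream[0..1]='5' size=0x5=5, data at stream[3..8]='fima0' -> body[0..5], body so far='fima0'
Chunk 2: stream[10..11]='4' size=0x4=4, data at stream[13..17]='h2nt' -> body[5..9], body so far='fima0h2nt'
Chunk 3: stream[19..20]='6' size=0x6=6, data at stream[22..28]='gy076a' -> body[9..15], body so far='fima0h2ntgy076a'
Chunk 4: stream[30..31]='7' size=0x7=7, data at stream[33..40]='dhmodyq' -> body[15..22], body so far='fima0h2ntgy076adhmodyq'
Chunk 5: stream[42..43]='0' size=0 (terminator). Final body='fima0h2ntgy076adhmodyq' (22 bytes)
Body byte 11 at stream offset 24

Answer: 24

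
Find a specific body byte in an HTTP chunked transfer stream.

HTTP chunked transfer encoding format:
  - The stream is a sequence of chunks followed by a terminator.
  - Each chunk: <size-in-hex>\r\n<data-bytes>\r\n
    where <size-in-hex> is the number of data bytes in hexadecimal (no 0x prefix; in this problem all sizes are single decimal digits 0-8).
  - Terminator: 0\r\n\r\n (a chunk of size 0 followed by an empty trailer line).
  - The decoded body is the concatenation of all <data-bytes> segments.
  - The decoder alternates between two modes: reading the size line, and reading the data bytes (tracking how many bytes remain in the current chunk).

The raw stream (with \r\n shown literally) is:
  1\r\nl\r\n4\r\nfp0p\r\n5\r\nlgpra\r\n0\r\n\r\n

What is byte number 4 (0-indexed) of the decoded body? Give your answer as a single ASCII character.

Chunk 1: stream[0..1]='1' size=0x1=1, data at stream[3..4]='l' -> body[0..1], body so far='l'
Chunk 2: stream[6..7]='4' size=0x4=4, data at stream[9..13]='fp0p' -> body[1..5], body so far='lfp0p'
Chunk 3: stream[15..16]='5' size=0x5=5, data at stream[18..23]='lgpra' -> body[5..10], body so far='lfp0plgpra'
Chunk 4: stream[25..26]='0' size=0 (terminator). Final body='lfp0plgpra' (10 bytes)
Body byte 4 = 'p'

Answer: p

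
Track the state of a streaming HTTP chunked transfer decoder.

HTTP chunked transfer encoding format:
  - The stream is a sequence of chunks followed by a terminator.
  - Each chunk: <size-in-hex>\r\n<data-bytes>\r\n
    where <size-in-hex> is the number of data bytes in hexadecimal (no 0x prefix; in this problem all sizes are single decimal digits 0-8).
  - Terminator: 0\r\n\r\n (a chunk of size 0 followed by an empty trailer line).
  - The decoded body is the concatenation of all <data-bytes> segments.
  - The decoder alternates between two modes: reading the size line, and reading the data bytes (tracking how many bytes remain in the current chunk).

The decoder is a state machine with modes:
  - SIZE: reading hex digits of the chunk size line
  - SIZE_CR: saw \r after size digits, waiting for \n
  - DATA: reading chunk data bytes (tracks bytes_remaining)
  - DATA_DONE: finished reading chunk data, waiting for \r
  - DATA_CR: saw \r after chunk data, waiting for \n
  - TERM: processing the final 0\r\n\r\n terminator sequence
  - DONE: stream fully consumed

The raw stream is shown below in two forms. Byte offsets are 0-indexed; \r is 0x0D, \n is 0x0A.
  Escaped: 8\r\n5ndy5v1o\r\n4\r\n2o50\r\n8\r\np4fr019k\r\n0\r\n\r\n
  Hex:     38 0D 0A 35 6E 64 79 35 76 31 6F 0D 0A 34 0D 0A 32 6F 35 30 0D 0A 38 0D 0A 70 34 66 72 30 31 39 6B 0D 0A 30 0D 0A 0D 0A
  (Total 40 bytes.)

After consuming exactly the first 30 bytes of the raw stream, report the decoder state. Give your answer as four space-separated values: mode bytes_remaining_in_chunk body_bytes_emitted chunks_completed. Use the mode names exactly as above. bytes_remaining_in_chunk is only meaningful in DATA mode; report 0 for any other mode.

Answer: DATA 3 17 2

Derivation:
Byte 0 = '8': mode=SIZE remaining=0 emitted=0 chunks_done=0
Byte 1 = 0x0D: mode=SIZE_CR remaining=0 emitted=0 chunks_done=0
Byte 2 = 0x0A: mode=DATA remaining=8 emitted=0 chunks_done=0
Byte 3 = '5': mode=DATA remaining=7 emitted=1 chunks_done=0
Byte 4 = 'n': mode=DATA remaining=6 emitted=2 chunks_done=0
Byte 5 = 'd': mode=DATA remaining=5 emitted=3 chunks_done=0
Byte 6 = 'y': mode=DATA remaining=4 emitted=4 chunks_done=0
Byte 7 = '5': mode=DATA remaining=3 emitted=5 chunks_done=0
Byte 8 = 'v': mode=DATA remaining=2 emitted=6 chunks_done=0
Byte 9 = '1': mode=DATA remaining=1 emitted=7 chunks_done=0
Byte 10 = 'o': mode=DATA_DONE remaining=0 emitted=8 chunks_done=0
Byte 11 = 0x0D: mode=DATA_CR remaining=0 emitted=8 chunks_done=0
Byte 12 = 0x0A: mode=SIZE remaining=0 emitted=8 chunks_done=1
Byte 13 = '4': mode=SIZE remaining=0 emitted=8 chunks_done=1
Byte 14 = 0x0D: mode=SIZE_CR remaining=0 emitted=8 chunks_done=1
Byte 15 = 0x0A: mode=DATA remaining=4 emitted=8 chunks_done=1
Byte 16 = '2': mode=DATA remaining=3 emitted=9 chunks_done=1
Byte 17 = 'o': mode=DATA remaining=2 emitted=10 chunks_done=1
Byte 18 = '5': mode=DATA remaining=1 emitted=11 chunks_done=1
Byte 19 = '0': mode=DATA_DONE remaining=0 emitted=12 chunks_done=1
Byte 20 = 0x0D: mode=DATA_CR remaining=0 emitted=12 chunks_done=1
Byte 21 = 0x0A: mode=SIZE remaining=0 emitted=12 chunks_done=2
Byte 22 = '8': mode=SIZE remaining=0 emitted=12 chunks_done=2
Byte 23 = 0x0D: mode=SIZE_CR remaining=0 emitted=12 chunks_done=2
Byte 24 = 0x0A: mode=DATA remaining=8 emitted=12 chunks_done=2
Byte 25 = 'p': mode=DATA remaining=7 emitted=13 chunks_done=2
Byte 26 = '4': mode=DATA remaining=6 emitted=14 chunks_done=2
Byte 27 = 'f': mode=DATA remaining=5 emitted=15 chunks_done=2
Byte 28 = 'r': mode=DATA remaining=4 emitted=16 chunks_done=2
Byte 29 = '0': mode=DATA remaining=3 emitted=17 chunks_done=2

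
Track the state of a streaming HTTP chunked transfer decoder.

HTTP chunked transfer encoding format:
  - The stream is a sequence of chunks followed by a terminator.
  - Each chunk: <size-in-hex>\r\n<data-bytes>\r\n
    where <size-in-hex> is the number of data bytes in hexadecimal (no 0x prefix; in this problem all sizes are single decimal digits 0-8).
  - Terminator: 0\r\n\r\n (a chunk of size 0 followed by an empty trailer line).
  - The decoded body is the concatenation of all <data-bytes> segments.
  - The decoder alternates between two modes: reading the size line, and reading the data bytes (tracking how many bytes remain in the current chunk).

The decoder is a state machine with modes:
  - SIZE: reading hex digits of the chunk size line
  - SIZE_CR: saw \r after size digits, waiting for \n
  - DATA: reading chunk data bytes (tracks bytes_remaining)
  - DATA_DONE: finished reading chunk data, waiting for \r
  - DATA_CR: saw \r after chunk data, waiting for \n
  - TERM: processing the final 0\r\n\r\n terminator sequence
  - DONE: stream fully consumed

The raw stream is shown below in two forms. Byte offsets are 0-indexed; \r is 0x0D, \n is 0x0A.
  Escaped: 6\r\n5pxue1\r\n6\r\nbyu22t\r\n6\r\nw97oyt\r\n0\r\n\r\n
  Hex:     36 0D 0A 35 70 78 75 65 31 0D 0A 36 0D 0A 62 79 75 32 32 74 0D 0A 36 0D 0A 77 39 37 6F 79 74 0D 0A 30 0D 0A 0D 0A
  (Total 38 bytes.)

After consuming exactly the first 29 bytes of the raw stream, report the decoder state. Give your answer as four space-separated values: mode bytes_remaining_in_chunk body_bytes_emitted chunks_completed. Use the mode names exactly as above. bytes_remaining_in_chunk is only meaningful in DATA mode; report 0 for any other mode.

Answer: DATA 2 16 2

Derivation:
Byte 0 = '6': mode=SIZE remaining=0 emitted=0 chunks_done=0
Byte 1 = 0x0D: mode=SIZE_CR remaining=0 emitted=0 chunks_done=0
Byte 2 = 0x0A: mode=DATA remaining=6 emitted=0 chunks_done=0
Byte 3 = '5': mode=DATA remaining=5 emitted=1 chunks_done=0
Byte 4 = 'p': mode=DATA remaining=4 emitted=2 chunks_done=0
Byte 5 = 'x': mode=DATA remaining=3 emitted=3 chunks_done=0
Byte 6 = 'u': mode=DATA remaining=2 emitted=4 chunks_done=0
Byte 7 = 'e': mode=DATA remaining=1 emitted=5 chunks_done=0
Byte 8 = '1': mode=DATA_DONE remaining=0 emitted=6 chunks_done=0
Byte 9 = 0x0D: mode=DATA_CR remaining=0 emitted=6 chunks_done=0
Byte 10 = 0x0A: mode=SIZE remaining=0 emitted=6 chunks_done=1
Byte 11 = '6': mode=SIZE remaining=0 emitted=6 chunks_done=1
Byte 12 = 0x0D: mode=SIZE_CR remaining=0 emitted=6 chunks_done=1
Byte 13 = 0x0A: mode=DATA remaining=6 emitted=6 chunks_done=1
Byte 14 = 'b': mode=DATA remaining=5 emitted=7 chunks_done=1
Byte 15 = 'y': mode=DATA remaining=4 emitted=8 chunks_done=1
Byte 16 = 'u': mode=DATA remaining=3 emitted=9 chunks_done=1
Byte 17 = '2': mode=DATA remaining=2 emitted=10 chunks_done=1
Byte 18 = '2': mode=DATA remaining=1 emitted=11 chunks_done=1
Byte 19 = 't': mode=DATA_DONE remaining=0 emitted=12 chunks_done=1
Byte 20 = 0x0D: mode=DATA_CR remaining=0 emitted=12 chunks_done=1
Byte 21 = 0x0A: mode=SIZE remaining=0 emitted=12 chunks_done=2
Byte 22 = '6': mode=SIZE remaining=0 emitted=12 chunks_done=2
Byte 23 = 0x0D: mode=SIZE_CR remaining=0 emitted=12 chunks_done=2
Byte 24 = 0x0A: mode=DATA remaining=6 emitted=12 chunks_done=2
Byte 25 = 'w': mode=DATA remaining=5 emitted=13 chunks_done=2
Byte 26 = '9': mode=DATA remaining=4 emitted=14 chunks_done=2
Byte 27 = '7': mode=DATA remaining=3 emitted=15 chunks_done=2
Byte 28 = 'o': mode=DATA remaining=2 emitted=16 chunks_done=2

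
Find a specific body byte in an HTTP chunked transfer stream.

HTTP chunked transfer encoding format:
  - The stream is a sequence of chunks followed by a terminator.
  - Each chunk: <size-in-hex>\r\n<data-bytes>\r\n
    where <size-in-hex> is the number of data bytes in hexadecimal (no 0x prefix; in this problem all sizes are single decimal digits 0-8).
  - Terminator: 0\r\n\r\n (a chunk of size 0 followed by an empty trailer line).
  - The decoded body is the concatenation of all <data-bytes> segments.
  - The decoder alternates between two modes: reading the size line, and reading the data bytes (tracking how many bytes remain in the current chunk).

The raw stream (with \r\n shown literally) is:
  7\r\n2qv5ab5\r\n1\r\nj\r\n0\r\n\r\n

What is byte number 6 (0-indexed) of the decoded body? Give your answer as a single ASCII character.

Chunk 1: stream[0..1]='7' size=0x7=7, data at stream[3..10]='2qv5ab5' -> body[0..7], body so far='2qv5ab5'
Chunk 2: stream[12..13]='1' size=0x1=1, data at stream[15..16]='j' -> body[7..8], body so far='2qv5ab5j'
Chunk 3: stream[18..19]='0' size=0 (terminator). Final body='2qv5ab5j' (8 bytes)
Body byte 6 = '5'

Answer: 5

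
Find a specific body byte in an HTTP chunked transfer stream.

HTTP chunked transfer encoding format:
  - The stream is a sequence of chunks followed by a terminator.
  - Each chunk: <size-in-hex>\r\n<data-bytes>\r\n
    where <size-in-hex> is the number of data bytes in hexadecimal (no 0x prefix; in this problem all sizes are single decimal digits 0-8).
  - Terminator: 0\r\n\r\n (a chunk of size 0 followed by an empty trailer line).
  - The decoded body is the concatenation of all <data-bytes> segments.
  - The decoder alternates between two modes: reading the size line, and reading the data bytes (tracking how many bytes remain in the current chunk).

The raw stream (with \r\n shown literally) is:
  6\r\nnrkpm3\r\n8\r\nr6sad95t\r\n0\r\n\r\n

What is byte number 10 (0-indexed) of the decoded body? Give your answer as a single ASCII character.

Answer: d

Derivation:
Chunk 1: stream[0..1]='6' size=0x6=6, data at stream[3..9]='nrkpm3' -> body[0..6], body so far='nrkpm3'
Chunk 2: stream[11..12]='8' size=0x8=8, data at stream[14..22]='r6sad95t' -> body[6..14], body so far='nrkpm3r6sad95t'
Chunk 3: stream[24..25]='0' size=0 (terminator). Final body='nrkpm3r6sad95t' (14 bytes)
Body byte 10 = 'd'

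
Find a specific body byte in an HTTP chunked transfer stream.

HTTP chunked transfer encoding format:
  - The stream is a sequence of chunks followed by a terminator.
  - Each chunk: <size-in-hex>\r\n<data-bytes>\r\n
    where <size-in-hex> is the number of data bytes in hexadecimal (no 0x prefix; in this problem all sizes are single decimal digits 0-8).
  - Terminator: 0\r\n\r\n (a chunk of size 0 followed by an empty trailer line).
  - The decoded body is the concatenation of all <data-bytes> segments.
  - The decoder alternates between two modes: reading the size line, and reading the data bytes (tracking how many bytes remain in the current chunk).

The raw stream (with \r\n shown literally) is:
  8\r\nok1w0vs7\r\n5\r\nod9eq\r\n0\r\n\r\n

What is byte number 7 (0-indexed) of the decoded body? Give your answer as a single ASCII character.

Answer: 7

Derivation:
Chunk 1: stream[0..1]='8' size=0x8=8, data at stream[3..11]='ok1w0vs7' -> body[0..8], body so far='ok1w0vs7'
Chunk 2: stream[13..14]='5' size=0x5=5, data at stream[16..21]='od9eq' -> body[8..13], body so far='ok1w0vs7od9eq'
Chunk 3: stream[23..24]='0' size=0 (terminator). Final body='ok1w0vs7od9eq' (13 bytes)
Body byte 7 = '7'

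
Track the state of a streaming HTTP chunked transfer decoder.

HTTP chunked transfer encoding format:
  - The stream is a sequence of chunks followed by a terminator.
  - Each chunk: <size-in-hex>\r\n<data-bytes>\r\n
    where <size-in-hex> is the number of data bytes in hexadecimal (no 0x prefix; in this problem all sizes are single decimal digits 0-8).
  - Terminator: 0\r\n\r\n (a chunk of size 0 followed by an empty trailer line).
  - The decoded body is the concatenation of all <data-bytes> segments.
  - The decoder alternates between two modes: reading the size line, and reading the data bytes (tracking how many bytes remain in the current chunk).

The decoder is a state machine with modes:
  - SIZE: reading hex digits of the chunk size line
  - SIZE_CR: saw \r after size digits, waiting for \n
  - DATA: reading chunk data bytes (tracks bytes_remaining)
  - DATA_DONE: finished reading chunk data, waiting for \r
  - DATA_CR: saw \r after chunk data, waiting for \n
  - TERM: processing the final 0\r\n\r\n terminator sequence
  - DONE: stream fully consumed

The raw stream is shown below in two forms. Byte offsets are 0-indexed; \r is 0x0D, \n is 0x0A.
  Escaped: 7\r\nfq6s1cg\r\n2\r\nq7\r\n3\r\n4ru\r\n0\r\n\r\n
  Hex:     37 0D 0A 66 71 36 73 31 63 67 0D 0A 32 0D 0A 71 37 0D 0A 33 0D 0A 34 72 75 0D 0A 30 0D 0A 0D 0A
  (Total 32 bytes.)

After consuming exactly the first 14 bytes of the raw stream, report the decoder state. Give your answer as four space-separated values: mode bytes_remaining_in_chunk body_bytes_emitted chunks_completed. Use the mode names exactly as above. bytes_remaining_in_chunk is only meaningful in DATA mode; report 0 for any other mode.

Answer: SIZE_CR 0 7 1

Derivation:
Byte 0 = '7': mode=SIZE remaining=0 emitted=0 chunks_done=0
Byte 1 = 0x0D: mode=SIZE_CR remaining=0 emitted=0 chunks_done=0
Byte 2 = 0x0A: mode=DATA remaining=7 emitted=0 chunks_done=0
Byte 3 = 'f': mode=DATA remaining=6 emitted=1 chunks_done=0
Byte 4 = 'q': mode=DATA remaining=5 emitted=2 chunks_done=0
Byte 5 = '6': mode=DATA remaining=4 emitted=3 chunks_done=0
Byte 6 = 's': mode=DATA remaining=3 emitted=4 chunks_done=0
Byte 7 = '1': mode=DATA remaining=2 emitted=5 chunks_done=0
Byte 8 = 'c': mode=DATA remaining=1 emitted=6 chunks_done=0
Byte 9 = 'g': mode=DATA_DONE remaining=0 emitted=7 chunks_done=0
Byte 10 = 0x0D: mode=DATA_CR remaining=0 emitted=7 chunks_done=0
Byte 11 = 0x0A: mode=SIZE remaining=0 emitted=7 chunks_done=1
Byte 12 = '2': mode=SIZE remaining=0 emitted=7 chunks_done=1
Byte 13 = 0x0D: mode=SIZE_CR remaining=0 emitted=7 chunks_done=1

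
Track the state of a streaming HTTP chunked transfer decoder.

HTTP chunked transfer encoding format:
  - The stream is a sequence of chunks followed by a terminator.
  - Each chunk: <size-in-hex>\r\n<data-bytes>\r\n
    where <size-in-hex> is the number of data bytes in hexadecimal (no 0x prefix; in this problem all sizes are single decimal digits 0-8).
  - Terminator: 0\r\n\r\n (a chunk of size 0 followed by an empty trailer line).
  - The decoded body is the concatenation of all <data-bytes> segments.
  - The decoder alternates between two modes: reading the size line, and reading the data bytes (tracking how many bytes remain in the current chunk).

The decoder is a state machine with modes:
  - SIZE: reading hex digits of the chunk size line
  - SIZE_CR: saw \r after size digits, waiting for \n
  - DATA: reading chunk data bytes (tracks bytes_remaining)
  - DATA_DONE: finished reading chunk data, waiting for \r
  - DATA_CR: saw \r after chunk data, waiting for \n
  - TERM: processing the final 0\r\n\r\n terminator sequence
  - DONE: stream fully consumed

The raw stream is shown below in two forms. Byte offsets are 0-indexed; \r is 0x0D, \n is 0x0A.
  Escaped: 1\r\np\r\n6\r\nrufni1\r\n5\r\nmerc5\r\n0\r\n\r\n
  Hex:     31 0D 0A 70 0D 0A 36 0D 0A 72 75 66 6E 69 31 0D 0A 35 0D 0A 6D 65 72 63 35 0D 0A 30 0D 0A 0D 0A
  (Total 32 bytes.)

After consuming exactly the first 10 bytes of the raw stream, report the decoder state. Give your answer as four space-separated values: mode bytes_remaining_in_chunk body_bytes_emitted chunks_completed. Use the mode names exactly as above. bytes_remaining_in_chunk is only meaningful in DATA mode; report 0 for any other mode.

Byte 0 = '1': mode=SIZE remaining=0 emitted=0 chunks_done=0
Byte 1 = 0x0D: mode=SIZE_CR remaining=0 emitted=0 chunks_done=0
Byte 2 = 0x0A: mode=DATA remaining=1 emitted=0 chunks_done=0
Byte 3 = 'p': mode=DATA_DONE remaining=0 emitted=1 chunks_done=0
Byte 4 = 0x0D: mode=DATA_CR remaining=0 emitted=1 chunks_done=0
Byte 5 = 0x0A: mode=SIZE remaining=0 emitted=1 chunks_done=1
Byte 6 = '6': mode=SIZE remaining=0 emitted=1 chunks_done=1
Byte 7 = 0x0D: mode=SIZE_CR remaining=0 emitted=1 chunks_done=1
Byte 8 = 0x0A: mode=DATA remaining=6 emitted=1 chunks_done=1
Byte 9 = 'r': mode=DATA remaining=5 emitted=2 chunks_done=1

Answer: DATA 5 2 1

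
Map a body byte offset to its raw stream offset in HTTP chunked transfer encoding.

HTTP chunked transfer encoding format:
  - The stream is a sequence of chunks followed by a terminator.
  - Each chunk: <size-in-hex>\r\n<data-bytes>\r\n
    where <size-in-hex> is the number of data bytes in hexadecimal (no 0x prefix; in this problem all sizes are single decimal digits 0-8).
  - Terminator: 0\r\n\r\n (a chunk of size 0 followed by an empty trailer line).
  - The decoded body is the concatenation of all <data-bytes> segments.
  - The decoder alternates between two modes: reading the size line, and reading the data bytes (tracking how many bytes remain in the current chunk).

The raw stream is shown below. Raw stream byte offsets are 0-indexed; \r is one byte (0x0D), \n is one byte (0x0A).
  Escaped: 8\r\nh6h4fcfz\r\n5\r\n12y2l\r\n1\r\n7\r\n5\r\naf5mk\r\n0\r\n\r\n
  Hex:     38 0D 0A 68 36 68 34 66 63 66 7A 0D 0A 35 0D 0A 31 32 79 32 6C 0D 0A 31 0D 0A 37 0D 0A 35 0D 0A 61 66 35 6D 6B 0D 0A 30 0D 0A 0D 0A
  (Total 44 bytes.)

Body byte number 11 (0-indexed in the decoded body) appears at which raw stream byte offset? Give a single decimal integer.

Answer: 19

Derivation:
Chunk 1: stream[0..1]='8' size=0x8=8, data at stream[3..11]='h6h4fcfz' -> body[0..8], body so far='h6h4fcfz'
Chunk 2: stream[13..14]='5' size=0x5=5, data at stream[16..21]='12y2l' -> body[8..13], body so far='h6h4fcfz12y2l'
Chunk 3: stream[23..24]='1' size=0x1=1, data at stream[26..27]='7' -> body[13..14], body so far='h6h4fcfz12y2l7'
Chunk 4: stream[29..30]='5' size=0x5=5, data at stream[32..37]='af5mk' -> body[14..19], body so far='h6h4fcfz12y2l7af5mk'
Chunk 5: stream[39..40]='0' size=0 (terminator). Final body='h6h4fcfz12y2l7af5mk' (19 bytes)
Body byte 11 at stream offset 19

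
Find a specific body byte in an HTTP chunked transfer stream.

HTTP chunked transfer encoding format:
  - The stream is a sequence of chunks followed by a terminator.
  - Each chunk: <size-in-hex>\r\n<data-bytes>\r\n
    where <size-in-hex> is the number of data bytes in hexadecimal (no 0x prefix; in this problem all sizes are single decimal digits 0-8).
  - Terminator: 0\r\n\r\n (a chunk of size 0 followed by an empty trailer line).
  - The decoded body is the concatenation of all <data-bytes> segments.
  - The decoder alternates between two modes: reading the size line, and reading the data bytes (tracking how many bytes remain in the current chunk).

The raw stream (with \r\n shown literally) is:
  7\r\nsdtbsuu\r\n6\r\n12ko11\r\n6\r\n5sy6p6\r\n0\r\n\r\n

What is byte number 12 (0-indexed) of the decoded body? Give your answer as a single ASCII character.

Chunk 1: stream[0..1]='7' size=0x7=7, data at stream[3..10]='sdtbsuu' -> body[0..7], body so far='sdtbsuu'
Chunk 2: stream[12..13]='6' size=0x6=6, data at stream[15..21]='12ko11' -> body[7..13], body so far='sdtbsuu12ko11'
Chunk 3: stream[23..24]='6' size=0x6=6, data at stream[26..32]='5sy6p6' -> body[13..19], body so far='sdtbsuu12ko115sy6p6'
Chunk 4: stream[34..35]='0' size=0 (terminator). Final body='sdtbsuu12ko115sy6p6' (19 bytes)
Body byte 12 = '1'

Answer: 1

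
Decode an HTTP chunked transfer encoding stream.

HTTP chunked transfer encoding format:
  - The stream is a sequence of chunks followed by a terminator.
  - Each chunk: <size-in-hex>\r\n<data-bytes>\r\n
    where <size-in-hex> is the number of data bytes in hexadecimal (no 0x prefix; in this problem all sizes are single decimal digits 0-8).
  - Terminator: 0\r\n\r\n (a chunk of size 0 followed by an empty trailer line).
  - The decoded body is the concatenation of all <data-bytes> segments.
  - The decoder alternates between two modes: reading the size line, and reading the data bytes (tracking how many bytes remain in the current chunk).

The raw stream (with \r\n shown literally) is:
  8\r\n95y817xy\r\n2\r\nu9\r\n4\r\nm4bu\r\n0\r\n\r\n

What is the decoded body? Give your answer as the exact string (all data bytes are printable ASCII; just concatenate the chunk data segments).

Answer: 95y817xyu9m4bu

Derivation:
Chunk 1: stream[0..1]='8' size=0x8=8, data at stream[3..11]='95y817xy' -> body[0..8], body so far='95y817xy'
Chunk 2: stream[13..14]='2' size=0x2=2, data at stream[16..18]='u9' -> body[8..10], body so far='95y817xyu9'
Chunk 3: stream[20..21]='4' size=0x4=4, data at stream[23..27]='m4bu' -> body[10..14], body so far='95y817xyu9m4bu'
Chunk 4: stream[29..30]='0' size=0 (terminator). Final body='95y817xyu9m4bu' (14 bytes)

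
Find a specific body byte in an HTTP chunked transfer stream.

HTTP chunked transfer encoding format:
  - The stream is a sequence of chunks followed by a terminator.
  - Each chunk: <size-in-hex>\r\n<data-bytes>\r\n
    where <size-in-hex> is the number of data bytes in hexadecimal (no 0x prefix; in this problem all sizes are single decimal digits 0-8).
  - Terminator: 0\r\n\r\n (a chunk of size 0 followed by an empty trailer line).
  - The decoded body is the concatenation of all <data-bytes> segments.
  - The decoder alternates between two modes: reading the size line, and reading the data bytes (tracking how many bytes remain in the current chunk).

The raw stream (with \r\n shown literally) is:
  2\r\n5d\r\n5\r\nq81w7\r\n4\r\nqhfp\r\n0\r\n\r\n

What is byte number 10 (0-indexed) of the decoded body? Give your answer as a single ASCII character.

Answer: p

Derivation:
Chunk 1: stream[0..1]='2' size=0x2=2, data at stream[3..5]='5d' -> body[0..2], body so far='5d'
Chunk 2: stream[7..8]='5' size=0x5=5, data at stream[10..15]='q81w7' -> body[2..7], body so far='5dq81w7'
Chunk 3: stream[17..18]='4' size=0x4=4, data at stream[20..24]='qhfp' -> body[7..11], body so far='5dq81w7qhfp'
Chunk 4: stream[26..27]='0' size=0 (terminator). Final body='5dq81w7qhfp' (11 bytes)
Body byte 10 = 'p'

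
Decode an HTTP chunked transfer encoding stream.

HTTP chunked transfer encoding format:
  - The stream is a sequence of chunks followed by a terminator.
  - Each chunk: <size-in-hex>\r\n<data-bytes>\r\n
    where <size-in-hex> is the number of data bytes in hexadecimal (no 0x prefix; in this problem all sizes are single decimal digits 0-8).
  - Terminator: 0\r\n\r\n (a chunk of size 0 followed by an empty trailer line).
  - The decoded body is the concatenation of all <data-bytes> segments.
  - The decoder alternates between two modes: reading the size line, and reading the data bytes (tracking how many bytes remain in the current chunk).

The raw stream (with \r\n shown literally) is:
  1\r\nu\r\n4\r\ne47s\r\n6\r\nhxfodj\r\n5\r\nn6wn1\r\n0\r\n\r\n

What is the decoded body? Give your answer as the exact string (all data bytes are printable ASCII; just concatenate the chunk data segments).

Answer: ue47shxfodjn6wn1

Derivation:
Chunk 1: stream[0..1]='1' size=0x1=1, data at stream[3..4]='u' -> body[0..1], body so far='u'
Chunk 2: stream[6..7]='4' size=0x4=4, data at stream[9..13]='e47s' -> body[1..5], body so far='ue47s'
Chunk 3: stream[15..16]='6' size=0x6=6, data at stream[18..24]='hxfodj' -> body[5..11], body so far='ue47shxfodj'
Chunk 4: stream[26..27]='5' size=0x5=5, data at stream[29..34]='n6wn1' -> body[11..16], body so far='ue47shxfodjn6wn1'
Chunk 5: stream[36..37]='0' size=0 (terminator). Final body='ue47shxfodjn6wn1' (16 bytes)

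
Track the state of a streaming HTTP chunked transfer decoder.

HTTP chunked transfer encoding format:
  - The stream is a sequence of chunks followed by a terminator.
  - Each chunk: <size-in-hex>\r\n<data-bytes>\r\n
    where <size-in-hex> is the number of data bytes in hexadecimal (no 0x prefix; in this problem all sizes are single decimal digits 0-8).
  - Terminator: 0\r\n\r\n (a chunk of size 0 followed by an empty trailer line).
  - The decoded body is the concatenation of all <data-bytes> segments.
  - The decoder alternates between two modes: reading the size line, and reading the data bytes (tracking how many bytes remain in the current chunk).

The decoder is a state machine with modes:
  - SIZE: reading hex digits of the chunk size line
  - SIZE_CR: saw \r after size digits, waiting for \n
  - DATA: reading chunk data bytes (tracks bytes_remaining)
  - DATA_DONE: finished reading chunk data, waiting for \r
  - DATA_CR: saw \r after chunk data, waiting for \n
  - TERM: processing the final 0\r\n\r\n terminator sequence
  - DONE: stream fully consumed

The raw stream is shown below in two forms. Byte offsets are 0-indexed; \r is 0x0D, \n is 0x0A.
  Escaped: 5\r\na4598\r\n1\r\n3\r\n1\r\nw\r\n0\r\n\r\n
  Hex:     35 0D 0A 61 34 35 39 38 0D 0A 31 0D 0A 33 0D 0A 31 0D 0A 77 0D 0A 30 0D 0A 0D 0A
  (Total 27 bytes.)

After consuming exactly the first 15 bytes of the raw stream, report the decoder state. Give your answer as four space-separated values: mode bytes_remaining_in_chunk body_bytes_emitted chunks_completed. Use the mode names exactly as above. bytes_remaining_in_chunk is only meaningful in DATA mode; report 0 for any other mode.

Byte 0 = '5': mode=SIZE remaining=0 emitted=0 chunks_done=0
Byte 1 = 0x0D: mode=SIZE_CR remaining=0 emitted=0 chunks_done=0
Byte 2 = 0x0A: mode=DATA remaining=5 emitted=0 chunks_done=0
Byte 3 = 'a': mode=DATA remaining=4 emitted=1 chunks_done=0
Byte 4 = '4': mode=DATA remaining=3 emitted=2 chunks_done=0
Byte 5 = '5': mode=DATA remaining=2 emitted=3 chunks_done=0
Byte 6 = '9': mode=DATA remaining=1 emitted=4 chunks_done=0
Byte 7 = '8': mode=DATA_DONE remaining=0 emitted=5 chunks_done=0
Byte 8 = 0x0D: mode=DATA_CR remaining=0 emitted=5 chunks_done=0
Byte 9 = 0x0A: mode=SIZE remaining=0 emitted=5 chunks_done=1
Byte 10 = '1': mode=SIZE remaining=0 emitted=5 chunks_done=1
Byte 11 = 0x0D: mode=SIZE_CR remaining=0 emitted=5 chunks_done=1
Byte 12 = 0x0A: mode=DATA remaining=1 emitted=5 chunks_done=1
Byte 13 = '3': mode=DATA_DONE remaining=0 emitted=6 chunks_done=1
Byte 14 = 0x0D: mode=DATA_CR remaining=0 emitted=6 chunks_done=1

Answer: DATA_CR 0 6 1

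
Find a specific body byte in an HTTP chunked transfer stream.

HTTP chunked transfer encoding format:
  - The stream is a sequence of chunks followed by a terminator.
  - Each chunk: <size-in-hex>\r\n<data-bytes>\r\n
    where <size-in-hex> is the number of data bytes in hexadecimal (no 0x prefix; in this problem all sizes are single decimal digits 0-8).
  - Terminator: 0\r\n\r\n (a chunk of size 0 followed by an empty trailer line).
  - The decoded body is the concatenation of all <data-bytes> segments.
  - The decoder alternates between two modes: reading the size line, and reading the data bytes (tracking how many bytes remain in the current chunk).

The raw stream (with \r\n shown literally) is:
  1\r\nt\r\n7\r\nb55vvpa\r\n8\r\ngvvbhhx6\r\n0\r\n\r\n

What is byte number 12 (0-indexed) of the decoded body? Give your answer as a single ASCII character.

Answer: h

Derivation:
Chunk 1: stream[0..1]='1' size=0x1=1, data at stream[3..4]='t' -> body[0..1], body so far='t'
Chunk 2: stream[6..7]='7' size=0x7=7, data at stream[9..16]='b55vvpa' -> body[1..8], body so far='tb55vvpa'
Chunk 3: stream[18..19]='8' size=0x8=8, data at stream[21..29]='gvvbhhx6' -> body[8..16], body so far='tb55vvpagvvbhhx6'
Chunk 4: stream[31..32]='0' size=0 (terminator). Final body='tb55vvpagvvbhhx6' (16 bytes)
Body byte 12 = 'h'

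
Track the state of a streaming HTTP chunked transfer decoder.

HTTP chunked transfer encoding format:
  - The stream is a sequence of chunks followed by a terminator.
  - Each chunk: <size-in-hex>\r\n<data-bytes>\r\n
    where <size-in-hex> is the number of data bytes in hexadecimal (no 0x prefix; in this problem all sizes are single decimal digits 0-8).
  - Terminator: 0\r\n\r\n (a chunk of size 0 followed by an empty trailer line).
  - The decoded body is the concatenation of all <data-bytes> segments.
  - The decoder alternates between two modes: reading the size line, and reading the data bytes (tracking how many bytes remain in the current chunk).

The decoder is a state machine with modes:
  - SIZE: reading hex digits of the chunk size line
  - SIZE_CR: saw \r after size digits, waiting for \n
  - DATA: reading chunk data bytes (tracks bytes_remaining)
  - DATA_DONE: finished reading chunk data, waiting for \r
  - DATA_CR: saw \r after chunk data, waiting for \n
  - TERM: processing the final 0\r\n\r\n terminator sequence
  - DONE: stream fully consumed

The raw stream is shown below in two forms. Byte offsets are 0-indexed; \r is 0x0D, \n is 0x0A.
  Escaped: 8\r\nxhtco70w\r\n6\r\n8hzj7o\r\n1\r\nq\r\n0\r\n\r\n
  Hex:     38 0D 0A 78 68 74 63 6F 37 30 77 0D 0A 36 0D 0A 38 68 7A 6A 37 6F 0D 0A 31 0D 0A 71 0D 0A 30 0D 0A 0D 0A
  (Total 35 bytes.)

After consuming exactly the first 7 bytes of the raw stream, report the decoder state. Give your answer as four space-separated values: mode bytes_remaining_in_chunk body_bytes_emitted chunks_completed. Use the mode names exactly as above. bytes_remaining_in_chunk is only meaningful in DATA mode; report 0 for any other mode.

Answer: DATA 4 4 0

Derivation:
Byte 0 = '8': mode=SIZE remaining=0 emitted=0 chunks_done=0
Byte 1 = 0x0D: mode=SIZE_CR remaining=0 emitted=0 chunks_done=0
Byte 2 = 0x0A: mode=DATA remaining=8 emitted=0 chunks_done=0
Byte 3 = 'x': mode=DATA remaining=7 emitted=1 chunks_done=0
Byte 4 = 'h': mode=DATA remaining=6 emitted=2 chunks_done=0
Byte 5 = 't': mode=DATA remaining=5 emitted=3 chunks_done=0
Byte 6 = 'c': mode=DATA remaining=4 emitted=4 chunks_done=0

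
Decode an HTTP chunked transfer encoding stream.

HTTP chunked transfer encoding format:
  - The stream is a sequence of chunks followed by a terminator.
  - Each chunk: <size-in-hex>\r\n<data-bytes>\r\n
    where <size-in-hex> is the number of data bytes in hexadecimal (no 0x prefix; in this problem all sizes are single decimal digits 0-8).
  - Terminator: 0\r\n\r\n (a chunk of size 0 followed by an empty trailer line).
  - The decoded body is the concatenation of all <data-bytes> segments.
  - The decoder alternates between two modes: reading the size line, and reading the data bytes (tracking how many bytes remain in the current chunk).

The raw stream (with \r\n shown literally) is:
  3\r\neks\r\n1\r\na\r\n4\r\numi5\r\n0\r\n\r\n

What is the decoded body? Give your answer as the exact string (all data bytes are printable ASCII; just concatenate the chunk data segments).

Chunk 1: stream[0..1]='3' size=0x3=3, data at stream[3..6]='eks' -> body[0..3], body so far='eks'
Chunk 2: stream[8..9]='1' size=0x1=1, data at stream[11..12]='a' -> body[3..4], body so far='eksa'
Chunk 3: stream[14..15]='4' size=0x4=4, data at stream[17..21]='umi5' -> body[4..8], body so far='eksaumi5'
Chunk 4: stream[23..24]='0' size=0 (terminator). Final body='eksaumi5' (8 bytes)

Answer: eksaumi5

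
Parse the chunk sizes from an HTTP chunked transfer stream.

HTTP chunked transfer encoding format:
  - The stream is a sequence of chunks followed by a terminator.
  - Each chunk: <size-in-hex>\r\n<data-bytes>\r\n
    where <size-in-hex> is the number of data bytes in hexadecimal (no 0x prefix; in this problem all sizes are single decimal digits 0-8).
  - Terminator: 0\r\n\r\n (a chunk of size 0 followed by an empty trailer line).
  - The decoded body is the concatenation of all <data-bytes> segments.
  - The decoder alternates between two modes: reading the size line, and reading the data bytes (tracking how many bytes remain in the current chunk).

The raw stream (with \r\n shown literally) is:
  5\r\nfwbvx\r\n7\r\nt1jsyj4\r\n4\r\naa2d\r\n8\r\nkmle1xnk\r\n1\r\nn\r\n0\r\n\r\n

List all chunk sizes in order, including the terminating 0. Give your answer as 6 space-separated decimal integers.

Chunk 1: stream[0..1]='5' size=0x5=5, data at stream[3..8]='fwbvx' -> body[0..5], body so far='fwbvx'
Chunk 2: stream[10..11]='7' size=0x7=7, data at stream[13..20]='t1jsyj4' -> body[5..12], body so far='fwbvxt1jsyj4'
Chunk 3: stream[22..23]='4' size=0x4=4, data at stream[25..29]='aa2d' -> body[12..16], body so far='fwbvxt1jsyj4aa2d'
Chunk 4: stream[31..32]='8' size=0x8=8, data at stream[34..42]='kmle1xnk' -> body[16..24], body so far='fwbvxt1jsyj4aa2dkmle1xnk'
Chunk 5: stream[44..45]='1' size=0x1=1, data at stream[47..48]='n' -> body[24..25], body so far='fwbvxt1jsyj4aa2dkmle1xnkn'
Chunk 6: stream[50..51]='0' size=0 (terminator). Final body='fwbvxt1jsyj4aa2dkmle1xnkn' (25 bytes)

Answer: 5 7 4 8 1 0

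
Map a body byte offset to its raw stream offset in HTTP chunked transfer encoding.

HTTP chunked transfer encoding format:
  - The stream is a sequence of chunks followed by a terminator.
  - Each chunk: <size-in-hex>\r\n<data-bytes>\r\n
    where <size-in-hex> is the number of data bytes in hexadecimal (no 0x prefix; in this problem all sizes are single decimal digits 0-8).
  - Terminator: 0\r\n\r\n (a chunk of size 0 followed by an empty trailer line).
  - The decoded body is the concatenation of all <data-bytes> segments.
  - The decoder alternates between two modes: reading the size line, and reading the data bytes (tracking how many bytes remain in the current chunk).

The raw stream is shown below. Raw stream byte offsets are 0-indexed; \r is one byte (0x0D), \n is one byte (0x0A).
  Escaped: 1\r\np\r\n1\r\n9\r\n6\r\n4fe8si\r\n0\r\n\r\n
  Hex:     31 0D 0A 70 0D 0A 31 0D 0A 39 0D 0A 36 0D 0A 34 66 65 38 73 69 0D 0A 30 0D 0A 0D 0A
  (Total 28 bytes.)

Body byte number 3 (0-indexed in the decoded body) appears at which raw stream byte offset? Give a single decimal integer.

Answer: 16

Derivation:
Chunk 1: stream[0..1]='1' size=0x1=1, data at stream[3..4]='p' -> body[0..1], body so far='p'
Chunk 2: stream[6..7]='1' size=0x1=1, data at stream[9..10]='9' -> body[1..2], body so far='p9'
Chunk 3: stream[12..13]='6' size=0x6=6, data at stream[15..21]='4fe8si' -> body[2..8], body so far='p94fe8si'
Chunk 4: stream[23..24]='0' size=0 (terminator). Final body='p94fe8si' (8 bytes)
Body byte 3 at stream offset 16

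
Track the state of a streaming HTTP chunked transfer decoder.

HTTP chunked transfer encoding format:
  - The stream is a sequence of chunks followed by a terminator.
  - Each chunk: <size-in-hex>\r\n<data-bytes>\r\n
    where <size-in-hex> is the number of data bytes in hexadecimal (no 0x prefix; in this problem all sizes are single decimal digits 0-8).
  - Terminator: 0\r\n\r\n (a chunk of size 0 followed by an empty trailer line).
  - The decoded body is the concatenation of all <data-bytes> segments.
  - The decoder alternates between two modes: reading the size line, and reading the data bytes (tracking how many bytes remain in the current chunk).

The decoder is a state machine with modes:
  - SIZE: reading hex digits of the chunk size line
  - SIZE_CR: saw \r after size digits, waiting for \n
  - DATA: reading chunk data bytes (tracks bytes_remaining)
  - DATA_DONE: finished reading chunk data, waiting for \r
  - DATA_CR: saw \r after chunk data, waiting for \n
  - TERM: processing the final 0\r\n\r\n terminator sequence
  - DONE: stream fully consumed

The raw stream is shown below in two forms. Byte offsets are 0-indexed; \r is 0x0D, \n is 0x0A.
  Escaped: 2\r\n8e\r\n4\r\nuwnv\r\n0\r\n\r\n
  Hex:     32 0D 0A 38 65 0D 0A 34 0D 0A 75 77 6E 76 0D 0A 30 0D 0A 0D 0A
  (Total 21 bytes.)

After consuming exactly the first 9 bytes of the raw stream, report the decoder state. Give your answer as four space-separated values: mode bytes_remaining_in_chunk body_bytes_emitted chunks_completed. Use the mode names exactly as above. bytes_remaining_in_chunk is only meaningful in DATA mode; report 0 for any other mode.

Byte 0 = '2': mode=SIZE remaining=0 emitted=0 chunks_done=0
Byte 1 = 0x0D: mode=SIZE_CR remaining=0 emitted=0 chunks_done=0
Byte 2 = 0x0A: mode=DATA remaining=2 emitted=0 chunks_done=0
Byte 3 = '8': mode=DATA remaining=1 emitted=1 chunks_done=0
Byte 4 = 'e': mode=DATA_DONE remaining=0 emitted=2 chunks_done=0
Byte 5 = 0x0D: mode=DATA_CR remaining=0 emitted=2 chunks_done=0
Byte 6 = 0x0A: mode=SIZE remaining=0 emitted=2 chunks_done=1
Byte 7 = '4': mode=SIZE remaining=0 emitted=2 chunks_done=1
Byte 8 = 0x0D: mode=SIZE_CR remaining=0 emitted=2 chunks_done=1

Answer: SIZE_CR 0 2 1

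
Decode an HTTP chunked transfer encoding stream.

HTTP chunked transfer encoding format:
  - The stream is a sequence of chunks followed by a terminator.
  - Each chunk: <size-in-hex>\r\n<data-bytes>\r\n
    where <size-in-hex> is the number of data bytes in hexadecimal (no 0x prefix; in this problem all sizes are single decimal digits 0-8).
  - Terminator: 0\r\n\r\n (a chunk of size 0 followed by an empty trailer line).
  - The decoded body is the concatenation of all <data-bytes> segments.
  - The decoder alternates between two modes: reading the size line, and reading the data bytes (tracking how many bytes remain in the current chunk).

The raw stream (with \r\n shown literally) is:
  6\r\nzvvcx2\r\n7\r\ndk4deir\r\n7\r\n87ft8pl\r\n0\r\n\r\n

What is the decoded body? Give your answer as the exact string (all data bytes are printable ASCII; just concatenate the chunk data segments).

Answer: zvvcx2dk4deir87ft8pl

Derivation:
Chunk 1: stream[0..1]='6' size=0x6=6, data at stream[3..9]='zvvcx2' -> body[0..6], body so far='zvvcx2'
Chunk 2: stream[11..12]='7' size=0x7=7, data at stream[14..21]='dk4deir' -> body[6..13], body so far='zvvcx2dk4deir'
Chunk 3: stream[23..24]='7' size=0x7=7, data at stream[26..33]='87ft8pl' -> body[13..20], body so far='zvvcx2dk4deir87ft8pl'
Chunk 4: stream[35..36]='0' size=0 (terminator). Final body='zvvcx2dk4deir87ft8pl' (20 bytes)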